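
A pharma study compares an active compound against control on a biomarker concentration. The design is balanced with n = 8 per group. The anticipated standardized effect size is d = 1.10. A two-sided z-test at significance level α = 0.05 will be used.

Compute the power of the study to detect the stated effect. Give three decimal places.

Power ≈ 0.595

Noncentrality parameter: λ = d·√(n/2) = 1.10 × √(8/2) = 2.2000
Critical value for a two-sided test at α = 0.05: z_{α/2} = 1.960.
Power = Φ(λ − 1.960) + Φ(−λ − 1.960) = Φ(0.240) + Φ(-4.160) = 0.5948 + 0.0000 = 0.5949.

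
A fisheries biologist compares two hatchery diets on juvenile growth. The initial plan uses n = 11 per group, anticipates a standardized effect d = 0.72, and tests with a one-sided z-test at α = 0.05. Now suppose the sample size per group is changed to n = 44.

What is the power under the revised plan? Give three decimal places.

Power ≈ 0.958

With n = 44 per group: δ = d·√(n/2) = 0.72 × √(44/2) = 3.3771. Critical value z_{0.05} = 1.645.
Revised power = P(Z > 1.645 − δ) = Φ(1.732) = 0.9584.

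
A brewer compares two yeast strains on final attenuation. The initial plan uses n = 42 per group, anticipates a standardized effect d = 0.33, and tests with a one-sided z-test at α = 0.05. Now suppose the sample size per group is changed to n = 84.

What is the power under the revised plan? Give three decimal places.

Power ≈ 0.689

With n = 84 per group: δ = d·√(n/2) = 0.33 × √(84/2) = 2.1386. Critical value z_{0.05} = 1.645.
Revised power = Φ(δ − 1.645) = Φ(0.494) = 0.6893.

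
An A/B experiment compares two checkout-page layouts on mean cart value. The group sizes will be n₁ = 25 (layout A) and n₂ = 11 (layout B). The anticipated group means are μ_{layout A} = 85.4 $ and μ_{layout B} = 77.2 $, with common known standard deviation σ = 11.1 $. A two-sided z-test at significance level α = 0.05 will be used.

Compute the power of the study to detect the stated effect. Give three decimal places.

Power ≈ 0.533

Standardized effect: d = |μ_{layout A} − μ_{layout B}| / σ = |85.4 − 77.2| / 11.1 = 0.7387
Noncentrality parameter: δ = d / √(1/n₁ + 1/n₂) = 0.7387 / √(1/25 + 1/11) = 2.0418
Two-sided α = 0.05 → critical value z_{0.025} = 1.960.
Power = Φ(δ − 1.960) + Φ(−δ − 1.960) = Φ(0.082) + Φ(-4.002) = 0.5326 + 0.0000 = 0.5326.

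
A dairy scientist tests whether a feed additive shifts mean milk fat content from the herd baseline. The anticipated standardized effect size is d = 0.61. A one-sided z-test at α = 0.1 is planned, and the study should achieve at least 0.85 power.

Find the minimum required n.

n = 15

For power 0.85 need Φ(δ − z_{0.1}) = 0.85, so δ = z_{0.1} + z_{0.15} = 1.282 + 1.036 = 2.318.
δ = d·√n ⇒ n = (δ/d)² = (2.318 / 0.61)² = 14.44.
Rounding up, n = 15.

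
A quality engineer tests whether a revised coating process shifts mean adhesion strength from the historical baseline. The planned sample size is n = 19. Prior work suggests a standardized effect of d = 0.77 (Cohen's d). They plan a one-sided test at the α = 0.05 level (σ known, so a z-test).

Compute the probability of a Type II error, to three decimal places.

Noncentrality parameter: λ = d·√n = 0.77 × √19 = 3.3564
One-sided α = 0.05 → critical value z_{0.05} = 1.645.
Power = P(Z > 1.645 − λ) = Φ(1.711) = 0.9565.
Type II error: β = 1 − power = 1 − 0.9565 = 0.0435.

β ≈ 0.043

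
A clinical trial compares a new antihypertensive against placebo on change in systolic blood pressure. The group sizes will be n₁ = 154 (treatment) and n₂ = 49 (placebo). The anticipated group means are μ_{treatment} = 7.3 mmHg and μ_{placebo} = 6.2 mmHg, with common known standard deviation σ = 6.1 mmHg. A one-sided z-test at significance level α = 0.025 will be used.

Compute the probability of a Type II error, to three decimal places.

β ≈ 0.805

Standardized effect: d = |μ_{treatment} − μ_{placebo}| / σ = |7.3 − 6.2| / 6.1 = 0.1803
Noncentrality parameter: δ = d / √(1/n₁ + 1/n₂) = 0.1803 / √(1/154 + 1/49) = 1.0994
One-sided α = 0.025 → critical value z_{0.025} = 1.960.
Power = P(Z > 1.960 − δ) = Φ(-0.861) = 0.1948.
Type II error: β = 1 − power = 1 − 0.1948 = 0.8052.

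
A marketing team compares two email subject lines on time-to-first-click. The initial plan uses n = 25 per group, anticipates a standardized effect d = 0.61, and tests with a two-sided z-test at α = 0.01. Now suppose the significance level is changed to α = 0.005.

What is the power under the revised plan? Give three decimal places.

Power ≈ 0.258

δ = d·√(n/2) = 0.61 × √(25/2) = 2.1567 (unchanged). New critical value: z_{0.0025} = 2.807.
Revised power = Φ(δ − 2.807) + Φ(−δ − 2.807) = Φ(-0.650) + Φ(-4.964) = 0.2577 + 0.0000 = 0.2577.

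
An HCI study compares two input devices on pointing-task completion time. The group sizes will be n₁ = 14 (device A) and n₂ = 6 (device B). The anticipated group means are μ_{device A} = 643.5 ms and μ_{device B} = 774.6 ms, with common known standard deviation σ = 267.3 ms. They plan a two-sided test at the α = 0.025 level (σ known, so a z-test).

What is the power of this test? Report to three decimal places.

Power ≈ 0.109

Standardized effect: d = |μ_{device A} − μ_{device B}| / σ = |643.5 − 774.6| / 267.3 = 0.4905
Noncentrality parameter: δ = d / √(1/n₁ + 1/n₂) = 0.4905 / √(1/14 + 1/6) = 1.0051
Two-sided α = 0.025 → critical value z_{0.0125} = 2.241.
Power = Φ(δ − 2.241) + Φ(−δ − 2.241) = Φ(-1.236) + Φ(-3.247) = 0.1082 + 0.0006 = 0.1088.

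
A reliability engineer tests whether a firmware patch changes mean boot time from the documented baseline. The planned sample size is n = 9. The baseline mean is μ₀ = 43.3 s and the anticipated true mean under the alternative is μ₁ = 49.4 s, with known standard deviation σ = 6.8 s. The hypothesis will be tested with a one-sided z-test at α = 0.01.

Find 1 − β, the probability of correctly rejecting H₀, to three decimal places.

Standardized effect: d = |μ₁ − μ₀| / σ = |49.4 − 43.3| / 6.8 = 0.8971
Noncentrality parameter: δ = d·√n = 0.8971 × √9 = 2.6912
Critical value for a one-sided test at α = 0.01: z_α = 2.326.
Power = P(Z > 2.326 − δ) = Φ(0.365) = 0.6424.

Power ≈ 0.642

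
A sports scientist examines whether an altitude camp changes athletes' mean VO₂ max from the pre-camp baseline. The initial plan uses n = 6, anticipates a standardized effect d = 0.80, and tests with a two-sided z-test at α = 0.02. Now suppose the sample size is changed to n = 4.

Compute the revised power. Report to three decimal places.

Power ≈ 0.234

With n = 4: δ = d·√n = 0.80 × √4 = 1.6000. Critical value z_{0.01} = 2.326.
Revised power = Φ(δ − 2.326) + Φ(−δ − 2.326) = Φ(-0.726) + Φ(-3.926) = 0.2338 + 0.0000 = 0.2339.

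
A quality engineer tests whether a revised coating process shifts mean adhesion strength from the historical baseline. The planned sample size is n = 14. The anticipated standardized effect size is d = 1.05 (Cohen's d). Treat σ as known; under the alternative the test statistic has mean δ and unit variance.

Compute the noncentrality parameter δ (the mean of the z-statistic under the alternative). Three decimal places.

δ = d·√n = 1.05 × √14 = 3.9287

δ ≈ 3.929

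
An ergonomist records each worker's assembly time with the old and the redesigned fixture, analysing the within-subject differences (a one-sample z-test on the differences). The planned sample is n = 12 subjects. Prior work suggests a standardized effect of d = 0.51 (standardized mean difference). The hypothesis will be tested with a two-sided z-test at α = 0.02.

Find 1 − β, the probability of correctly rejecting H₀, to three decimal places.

Power ≈ 0.288

Noncentrality parameter: δ = d·√n = 0.51 × √12 = 1.7667
Two-sided α = 0.02 → critical value z_{0.01} = 2.326.
Power = Φ(δ − 2.326) + Φ(−δ − 2.326) = Φ(-0.560) + Φ(-4.093) = 0.2879 + 0.0000 = 0.2879.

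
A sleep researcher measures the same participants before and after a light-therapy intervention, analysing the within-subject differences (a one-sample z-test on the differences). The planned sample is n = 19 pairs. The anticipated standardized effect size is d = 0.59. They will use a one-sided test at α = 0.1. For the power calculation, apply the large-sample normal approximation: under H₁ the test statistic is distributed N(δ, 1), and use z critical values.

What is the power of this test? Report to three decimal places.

Power ≈ 0.902

Noncentrality parameter: δ = d·√n = 0.59 × √19 = 2.5718
Critical value for a one-sided test at α = 0.1: z_α = 1.282.
Power = Φ(δ − 1.282) = Φ(1.290) = 0.9015.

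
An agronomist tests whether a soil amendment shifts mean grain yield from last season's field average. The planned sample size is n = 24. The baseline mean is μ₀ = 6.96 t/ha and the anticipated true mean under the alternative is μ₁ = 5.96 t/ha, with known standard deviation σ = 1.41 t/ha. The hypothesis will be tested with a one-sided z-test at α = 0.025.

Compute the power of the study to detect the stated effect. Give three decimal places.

Power ≈ 0.935

Standardized effect: d = |μ₁ − μ₀| / σ = |5.96 − 6.96| / 1.41 = 0.7092
Noncentrality parameter: δ = d·√n = 0.7092 × √24 = 3.4745
One-sided α = 0.025 → critical value z_{0.025} = 1.960.
Power = P(Z > 1.960 − δ) = Φ(1.514) = 0.9350.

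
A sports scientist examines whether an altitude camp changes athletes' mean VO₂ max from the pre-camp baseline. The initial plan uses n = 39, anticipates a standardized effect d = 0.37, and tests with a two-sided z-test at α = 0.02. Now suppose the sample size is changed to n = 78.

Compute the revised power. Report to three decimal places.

With n = 78: δ = d·√n = 0.37 × √78 = 3.2678. Critical value z_{0.01} = 2.326.
Revised power = Φ(δ − 2.326) + Φ(−δ − 2.326) = Φ(0.941) + Φ(-5.594) = 0.8268 + 0.0000 = 0.8268.

Power ≈ 0.827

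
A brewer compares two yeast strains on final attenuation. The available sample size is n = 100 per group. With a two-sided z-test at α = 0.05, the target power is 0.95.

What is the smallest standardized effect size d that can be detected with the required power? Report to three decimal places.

Need Φ(δ − 1.960) = 0.95, so δ = 1.960 + 1.645 = 3.605.
(Lower-tail contribution to power is negligible for δ > 0.)
δ = d·√(n/2) ⇒ d = δ/√(n/2) = 3.605/√(100/2) = 0.5098.

d ≈ 0.510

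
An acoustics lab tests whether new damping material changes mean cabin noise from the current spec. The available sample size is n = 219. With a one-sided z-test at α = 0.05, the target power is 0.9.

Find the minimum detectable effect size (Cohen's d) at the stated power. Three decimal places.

d ≈ 0.198

Required noncentrality: δ = z_{0.05} + z_{0.10} = 1.645 + 1.282 = 2.926.
δ = d·√n ⇒ d = δ/√n = 2.926/√219 = 0.1977.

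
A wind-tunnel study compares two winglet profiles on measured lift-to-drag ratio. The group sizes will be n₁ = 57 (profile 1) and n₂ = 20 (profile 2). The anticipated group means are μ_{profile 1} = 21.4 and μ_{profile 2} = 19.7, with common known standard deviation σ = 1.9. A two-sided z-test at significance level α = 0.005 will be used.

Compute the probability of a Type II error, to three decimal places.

β ≈ 0.262

Standardized effect: d = |μ_{profile 1} − μ_{profile 2}| / σ = |21.4 − 19.7| / 1.9 = 0.8947
Noncentrality parameter: δ = d / √(1/n₁ + 1/n₂) = 0.8947 / √(1/57 + 1/20) = 3.4427
Two-sided α = 0.005 → critical value z_{0.0025} = 2.807.
Power = Φ(δ − 2.807) + Φ(−δ − 2.807) = Φ(0.636) + Φ(-6.250) = 0.7375 + 0.0000 = 0.7375.
Type II error: β = 1 − power = 1 − 0.7375 = 0.2625.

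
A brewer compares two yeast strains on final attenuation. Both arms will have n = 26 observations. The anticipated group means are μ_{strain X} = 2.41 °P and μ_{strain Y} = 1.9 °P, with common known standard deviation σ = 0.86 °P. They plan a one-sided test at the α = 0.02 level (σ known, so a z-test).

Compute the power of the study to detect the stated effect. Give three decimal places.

Standardized effect: d = |μ_{strain X} − μ_{strain Y}| / σ = |2.41 − 1.9| / 0.86 = 0.5930
Noncentrality parameter: δ = d·√(n/2) = 0.5930 × √(26/2) = 2.1382
One-sided α = 0.02 → critical value z_{0.02} = 2.054.
Power = Φ(δ − 2.054) = Φ(0.084) = 0.5336.

Power ≈ 0.534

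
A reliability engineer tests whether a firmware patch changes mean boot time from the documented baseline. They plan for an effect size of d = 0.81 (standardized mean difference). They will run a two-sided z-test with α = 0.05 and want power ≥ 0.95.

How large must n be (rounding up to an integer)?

Set Φ(δ − 1.960) = 0.95; then δ − 1.960 = Φ⁻¹(0.95) = 1.645, giving δ = 3.605.
(For δ > 0 the lower-tail rejection region contributes negligibly to power, so the one-term inversion is standard.)
δ = d·√n ⇒ n = (δ/d)² = (3.605 / 0.81)² = 19.81.
Round up to the next whole unit.

n = 20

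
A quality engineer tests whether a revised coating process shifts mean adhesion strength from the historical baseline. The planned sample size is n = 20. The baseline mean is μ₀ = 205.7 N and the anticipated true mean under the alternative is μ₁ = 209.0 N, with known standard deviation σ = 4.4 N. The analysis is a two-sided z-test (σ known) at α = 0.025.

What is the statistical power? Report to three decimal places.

Standardized effect: d = |μ₁ − μ₀| / σ = |209.0 − 205.7| / 4.4 = 0.7500
Noncentrality parameter: δ = d·√n = 0.7500 × √20 = 3.3541
Critical value for a two-sided test at α = 0.025: z_{α/2} = 2.241.
Power = Φ(δ − 2.241) + Φ(−δ − 2.241) = Φ(1.113) + Φ(-5.596) = 0.8671 + 0.0000 = 0.8671.

Power ≈ 0.867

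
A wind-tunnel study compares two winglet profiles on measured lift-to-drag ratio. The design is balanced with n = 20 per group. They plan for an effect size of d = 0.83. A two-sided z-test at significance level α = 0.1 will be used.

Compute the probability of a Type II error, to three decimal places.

Noncentrality parameter: λ = d·√(n/2) = 0.83 × √(20/2) = 2.6247
Two-sided α = 0.1 → critical value z_{0.05} = 1.645.
Power = Φ(λ − 1.645) + Φ(−λ − 1.645) = Φ(0.980) + Φ(-4.270) = 0.8364 + 0.0000 = 0.8364.
Type II error: β = 1 − power = 1 − 0.8364 = 0.1636.

β ≈ 0.164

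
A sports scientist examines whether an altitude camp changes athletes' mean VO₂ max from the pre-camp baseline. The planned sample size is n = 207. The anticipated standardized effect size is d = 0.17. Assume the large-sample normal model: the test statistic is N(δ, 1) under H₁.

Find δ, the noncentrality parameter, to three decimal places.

δ = d·√n = 0.17 × √207 = 2.4459

δ ≈ 2.446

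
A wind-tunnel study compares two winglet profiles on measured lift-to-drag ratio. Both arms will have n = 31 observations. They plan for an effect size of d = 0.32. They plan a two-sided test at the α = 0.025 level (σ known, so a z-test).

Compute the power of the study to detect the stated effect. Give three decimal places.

Power ≈ 0.163

Noncentrality parameter: δ = d·√(n/2) = 0.32 × √(31/2) = 1.2598
Critical value for a two-sided test at α = 0.025: z_{α/2} = 2.241.
Power = Φ(δ − 2.241) + Φ(−δ − 2.241) = Φ(-0.982) + Φ(-3.501) = 0.1632 + 0.0002 = 0.1634.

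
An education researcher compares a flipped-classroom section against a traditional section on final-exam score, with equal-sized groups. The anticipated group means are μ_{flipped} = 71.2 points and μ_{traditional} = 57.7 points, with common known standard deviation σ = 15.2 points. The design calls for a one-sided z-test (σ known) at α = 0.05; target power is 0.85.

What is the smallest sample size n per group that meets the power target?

n = 19 per group

Standardized effect: d = |μ_{flipped} − μ_{traditional}| / σ = |71.2 − 57.7| / 15.2 = 0.8882
For power 0.85 need Φ(δ − z_{0.05}) = 0.85, so δ = z_{0.05} + z_{0.15} = 1.645 + 1.036 = 2.681.
δ = d·√(n/2) ⇒ n = 2(δ/d)² = 2 × (2.681 / 0.8882)² = 18.23.
Rounding up, n = 19 per group.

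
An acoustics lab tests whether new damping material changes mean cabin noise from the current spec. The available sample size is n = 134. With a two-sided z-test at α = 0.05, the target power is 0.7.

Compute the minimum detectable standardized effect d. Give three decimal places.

Required noncentrality: δ = z_{0.025} + z_{0.30} = 1.960 + 0.524 = 2.484.
(Lower-tail contribution to power is negligible for δ > 0.)
δ = d·√n ⇒ d = δ/√n = 2.484/√134 = 0.2146.

d ≈ 0.215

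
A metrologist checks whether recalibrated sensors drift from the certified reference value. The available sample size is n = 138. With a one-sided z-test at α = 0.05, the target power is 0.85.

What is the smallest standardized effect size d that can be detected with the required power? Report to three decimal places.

d ≈ 0.228

Need Φ(δ − 1.645) = 0.85, so δ = 1.645 + 1.036 = 2.681.
δ = d·√n ⇒ d = δ/√n = 2.681/√138 = 0.2282.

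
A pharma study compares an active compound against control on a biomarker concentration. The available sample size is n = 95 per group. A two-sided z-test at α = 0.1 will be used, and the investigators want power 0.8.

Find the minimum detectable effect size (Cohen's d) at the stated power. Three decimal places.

Need Φ(δ − 1.645) = 0.8, so δ = 1.645 + 0.842 = 2.486.
(Lower-tail contribution to power is negligible for δ > 0.)
δ = d·√(n/2) ⇒ d = δ/√(n/2) = 2.486/√(95/2) = 0.3608.

d ≈ 0.361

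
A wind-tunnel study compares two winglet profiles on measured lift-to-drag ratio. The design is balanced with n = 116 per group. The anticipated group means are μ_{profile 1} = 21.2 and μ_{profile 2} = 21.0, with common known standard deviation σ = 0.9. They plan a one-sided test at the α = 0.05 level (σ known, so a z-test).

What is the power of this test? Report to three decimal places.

Standardized effect: d = |μ_{profile 1} − μ_{profile 2}| / σ = |21.2 − 21.0| / 0.9 = 0.2222
Noncentrality parameter: δ = d·√(n/2) = 0.2222 × √(116/2) = 1.6924
One-sided α = 0.05 → critical value z_{0.05} = 1.645.
Power = P(Z > 1.645 − δ) = Φ(0.048) = 0.5190.

Power ≈ 0.519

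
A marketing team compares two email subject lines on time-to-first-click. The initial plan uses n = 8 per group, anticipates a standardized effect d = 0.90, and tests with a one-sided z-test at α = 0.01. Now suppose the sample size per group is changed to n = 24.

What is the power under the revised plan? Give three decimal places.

With n = 24 per group: δ = d·√(n/2) = 0.90 × √(24/2) = 3.1177. Critical value z_{0.01} = 2.326.
Revised power = Φ(δ − 2.326) = Φ(0.791) = 0.7856.

Power ≈ 0.786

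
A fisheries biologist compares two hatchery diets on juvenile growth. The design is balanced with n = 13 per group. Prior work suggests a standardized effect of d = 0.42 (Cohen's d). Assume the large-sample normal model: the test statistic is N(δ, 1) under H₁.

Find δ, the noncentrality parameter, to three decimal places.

δ ≈ 1.071

The noncentrality parameter scales effect size by the design's sample-size factor: δ = d·√(n/2) = 0.42 × √(13/2) = 1.0708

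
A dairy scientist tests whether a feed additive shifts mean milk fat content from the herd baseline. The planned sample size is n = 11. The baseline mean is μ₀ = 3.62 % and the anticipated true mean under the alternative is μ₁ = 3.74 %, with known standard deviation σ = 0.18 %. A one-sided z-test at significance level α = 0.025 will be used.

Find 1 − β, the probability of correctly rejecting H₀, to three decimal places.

Power ≈ 0.599

Standardized effect: d = |μ₁ − μ₀| / σ = |3.74 − 3.62| / 0.18 = 0.6667
Noncentrality parameter: δ = d·√n = 0.6667 × √11 = 2.2111
One-sided α = 0.025 → critical value z_{0.025} = 1.960.
Power = Φ(δ − 1.960) = Φ(0.251) = 0.5991.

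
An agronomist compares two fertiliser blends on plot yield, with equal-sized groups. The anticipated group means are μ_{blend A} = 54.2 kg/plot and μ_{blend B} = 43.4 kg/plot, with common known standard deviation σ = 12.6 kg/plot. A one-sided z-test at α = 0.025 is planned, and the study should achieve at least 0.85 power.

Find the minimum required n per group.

Standardized effect: d = |μ_{blend A} − μ_{blend B}| / σ = |54.2 − 43.4| / 12.6 = 0.8571
For power 0.85 need Φ(δ − z_{0.025}) = 0.85, so δ = z_{0.025} + z_{0.15} = 1.960 + 1.036 = 2.996.
δ = d·√(n/2) ⇒ n = 2(δ/d)² = 2 × (2.996 / 0.8571)² = 24.44.
Round up to the next whole unit.

n = 25 per group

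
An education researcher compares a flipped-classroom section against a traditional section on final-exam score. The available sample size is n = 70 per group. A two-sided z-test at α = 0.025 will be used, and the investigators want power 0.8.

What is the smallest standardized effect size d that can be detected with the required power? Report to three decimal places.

Required noncentrality: δ = z_{0.0125} + z_{0.20} = 2.241 + 0.842 = 3.083.
(The second rejection-region term Φ(−δ − z_{α/2}) is negligible and dropped.)
δ = d·√(n/2) ⇒ d = δ/√(n/2) = 3.083/√(70/2) = 0.5211.

d ≈ 0.521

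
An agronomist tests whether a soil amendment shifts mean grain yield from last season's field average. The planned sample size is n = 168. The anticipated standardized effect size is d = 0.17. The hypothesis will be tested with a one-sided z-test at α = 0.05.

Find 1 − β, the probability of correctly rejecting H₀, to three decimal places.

Power ≈ 0.712

Noncentrality parameter: δ = d·√n = 0.17 × √168 = 2.2035
One-sided α = 0.05 → critical value z_{0.05} = 1.645.
Power = Φ(δ − 1.645) = Φ(0.559) = 0.7118.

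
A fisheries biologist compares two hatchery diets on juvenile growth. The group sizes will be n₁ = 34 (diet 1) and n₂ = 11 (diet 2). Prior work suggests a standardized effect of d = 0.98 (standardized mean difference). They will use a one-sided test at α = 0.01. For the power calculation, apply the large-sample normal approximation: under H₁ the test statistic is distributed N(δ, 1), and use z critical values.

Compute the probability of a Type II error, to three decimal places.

Noncentrality parameter: δ = d / √(1/n₁ + 1/n₂) = 0.98 / √(1/34 + 1/11) = 2.8252
One-sided α = 0.01 → critical value z_{0.01} = 2.326.
Power = Φ(δ − 2.326) = Φ(0.499) = 0.6911.
Type II error: β = 1 − power = 1 − 0.6911 = 0.3089.

β ≈ 0.309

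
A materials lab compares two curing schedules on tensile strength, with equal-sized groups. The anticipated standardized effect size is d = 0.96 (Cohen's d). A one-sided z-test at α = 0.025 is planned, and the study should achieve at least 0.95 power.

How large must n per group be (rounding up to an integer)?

For power 0.95 need Φ(δ − z_{0.025}) = 0.95, so δ = z_{0.025} + z_{0.05} = 1.960 + 1.645 = 3.605.
δ = d·√(n/2) ⇒ n = 2(δ/d)² = 2 × (3.605 / 0.96)² = 28.20.
Round up to the next whole unit.

n = 29 per group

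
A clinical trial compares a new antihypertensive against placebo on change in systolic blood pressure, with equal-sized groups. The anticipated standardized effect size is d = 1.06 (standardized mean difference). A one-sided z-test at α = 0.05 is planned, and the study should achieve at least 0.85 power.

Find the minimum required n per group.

n = 13 per group

Set Φ(δ − 1.645) = 0.85; then δ − 1.645 = Φ⁻¹(0.85) = 1.036, giving δ = 2.681.
δ = d·√(n/2) ⇒ n = 2(δ/d)² = 2 × (2.681 / 1.06)² = 12.80.
Rounding up, n = 13 per group.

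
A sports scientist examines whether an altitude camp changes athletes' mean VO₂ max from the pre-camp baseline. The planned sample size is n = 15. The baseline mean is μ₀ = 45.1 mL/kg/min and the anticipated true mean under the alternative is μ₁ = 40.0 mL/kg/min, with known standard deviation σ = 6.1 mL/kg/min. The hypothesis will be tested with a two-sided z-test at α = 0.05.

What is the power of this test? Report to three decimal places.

Power ≈ 0.899

Standardized effect: d = |μ₁ − μ₀| / σ = |40.0 − 45.1| / 6.1 = 0.8361
Noncentrality parameter: δ = d·√n = 0.8361 × √15 = 3.2381
Critical value for a two-sided test at α = 0.05: z_{α/2} = 1.960.
Power = Φ(δ − 1.960) + Φ(−δ − 1.960) = Φ(1.278) + Φ(-5.198) = 0.8994 + 0.0000 = 0.8994.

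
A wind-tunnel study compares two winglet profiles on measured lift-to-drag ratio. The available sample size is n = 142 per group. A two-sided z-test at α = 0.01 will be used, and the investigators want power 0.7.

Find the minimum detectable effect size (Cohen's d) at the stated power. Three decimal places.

d ≈ 0.368

Need Φ(δ − 2.576) = 0.7, so δ = 2.576 + 0.524 = 3.100.
(Lower-tail contribution to power is negligible for δ > 0.)
δ = d·√(n/2) ⇒ d = δ/√(n/2) = 3.100/√(142/2) = 0.3679.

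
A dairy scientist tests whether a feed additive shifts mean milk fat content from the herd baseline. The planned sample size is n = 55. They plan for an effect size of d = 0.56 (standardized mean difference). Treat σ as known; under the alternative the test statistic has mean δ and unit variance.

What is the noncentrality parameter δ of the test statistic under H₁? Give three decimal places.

The noncentrality parameter scales effect size by the design's sample-size factor: δ = d·√n = 0.56 × √55 = 4.1531

δ ≈ 4.153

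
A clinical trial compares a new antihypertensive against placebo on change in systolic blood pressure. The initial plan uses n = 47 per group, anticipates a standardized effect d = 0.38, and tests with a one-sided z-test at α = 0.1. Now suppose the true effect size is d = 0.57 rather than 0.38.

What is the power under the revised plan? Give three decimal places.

Power ≈ 0.931

With d = 0.57: δ = d·√(n/2) = 0.57 × √(47/2) = 2.7632. Critical value z_{0.1} = 1.282.
Revised power = Φ(δ − 1.282) = Φ(1.482) = 0.9308.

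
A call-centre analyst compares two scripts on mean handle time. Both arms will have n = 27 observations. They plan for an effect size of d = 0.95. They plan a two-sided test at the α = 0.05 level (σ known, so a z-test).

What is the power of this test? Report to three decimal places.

Noncentrality parameter: δ = d·√(n/2) = 0.95 × √(27/2) = 3.4905
Critical value for a two-sided test at α = 0.05: z_{α/2} = 1.960.
Power = Φ(δ − 1.960) + Φ(−δ − 1.960) = Φ(1.531) + Φ(-5.450) = 0.9371 + 0.0000 = 0.9371.

Power ≈ 0.937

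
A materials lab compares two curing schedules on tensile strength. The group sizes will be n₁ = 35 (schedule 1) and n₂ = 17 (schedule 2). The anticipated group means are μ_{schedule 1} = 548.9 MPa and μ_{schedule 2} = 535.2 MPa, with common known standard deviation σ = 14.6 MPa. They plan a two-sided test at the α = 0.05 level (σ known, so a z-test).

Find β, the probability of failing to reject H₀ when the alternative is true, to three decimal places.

Standardized effect: d = |μ_{schedule 1} − μ_{schedule 2}| / σ = |548.9 − 535.2| / 14.6 = 0.9384
Noncentrality parameter: δ = d / √(1/n₁ + 1/n₂) = 0.9384 / √(1/35 + 1/17) = 3.1741
Critical value for a two-sided test at α = 0.05: z_{α/2} = 1.960.
Power = Φ(δ − 1.960) + Φ(−δ − 1.960) = Φ(1.214) + Φ(-5.134) = 0.8877 + 0.0000 = 0.8877.
Type II error: β = 1 − power = 1 − 0.8877 = 0.1123.

β ≈ 0.112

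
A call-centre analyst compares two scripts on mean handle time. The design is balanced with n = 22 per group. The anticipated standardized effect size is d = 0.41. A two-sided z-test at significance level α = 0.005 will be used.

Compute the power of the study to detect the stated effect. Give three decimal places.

Noncentrality parameter: λ = d·√(n/2) = 0.41 × √(22/2) = 1.3598
Two-sided α = 0.005 → critical value z_{0.0025} = 2.807.
Power = Φ(λ − 2.807) + Φ(−λ − 2.807) = Φ(-1.447) + Φ(-4.167) = 0.0739 + 0.0000 = 0.0739.

Power ≈ 0.074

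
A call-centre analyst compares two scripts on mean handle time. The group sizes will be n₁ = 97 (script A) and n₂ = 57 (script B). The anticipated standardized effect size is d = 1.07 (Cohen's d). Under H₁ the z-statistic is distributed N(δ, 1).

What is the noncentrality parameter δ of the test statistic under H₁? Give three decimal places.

The noncentrality parameter scales effect size by the design's sample-size factor: δ = d / √(1/n₁ + 1/n₂) = 1.07 / √(1/97 + 1/57) = 6.4113

δ ≈ 6.411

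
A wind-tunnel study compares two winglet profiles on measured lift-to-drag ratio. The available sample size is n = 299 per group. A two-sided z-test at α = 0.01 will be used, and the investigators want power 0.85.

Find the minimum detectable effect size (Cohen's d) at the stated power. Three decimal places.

Required noncentrality: δ = z_{0.005} + z_{0.15} = 2.576 + 1.036 = 3.612.
(Lower-tail contribution to power is negligible for δ > 0.)
δ = d·√(n/2) ⇒ d = δ/√(n/2) = 3.612/√(299/2) = 0.2954.

d ≈ 0.295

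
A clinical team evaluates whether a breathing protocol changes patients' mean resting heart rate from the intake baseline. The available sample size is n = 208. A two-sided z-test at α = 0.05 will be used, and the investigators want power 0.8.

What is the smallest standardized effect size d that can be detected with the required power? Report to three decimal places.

Required noncentrality: δ = z_{0.025} + z_{0.20} = 1.960 + 0.842 = 2.802.
(Lower-tail contribution to power is negligible for δ > 0.)
δ = d·√n ⇒ d = δ/√n = 2.802/√208 = 0.1943.

d ≈ 0.194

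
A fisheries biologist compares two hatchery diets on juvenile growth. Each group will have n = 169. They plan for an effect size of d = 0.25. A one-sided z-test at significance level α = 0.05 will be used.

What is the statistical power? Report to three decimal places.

Noncentrality parameter: δ = d·√(n/2) = 0.25 × √(169/2) = 2.2981
One-sided α = 0.05 → critical value z_{0.05} = 1.645.
Power = Φ(δ − 1.645) = Φ(0.653) = 0.7432.

Power ≈ 0.743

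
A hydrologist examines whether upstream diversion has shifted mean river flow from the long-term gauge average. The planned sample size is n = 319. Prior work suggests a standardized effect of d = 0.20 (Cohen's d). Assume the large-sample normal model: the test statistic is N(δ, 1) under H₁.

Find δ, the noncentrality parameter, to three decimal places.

δ = d·√n = 0.20 × √319 = 3.5721

δ ≈ 3.572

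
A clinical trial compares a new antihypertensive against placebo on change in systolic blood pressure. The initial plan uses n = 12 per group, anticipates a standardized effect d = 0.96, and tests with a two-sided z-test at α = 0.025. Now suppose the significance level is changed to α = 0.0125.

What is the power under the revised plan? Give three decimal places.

δ = d·√(n/2) = 0.96 × √(12/2) = 2.3515 (unchanged). New critical value: z_{0.0063} = 2.498.
Revised power = Φ(δ − 2.498) + Φ(−δ − 2.498) = Φ(-0.146) + Φ(-4.849) = 0.4419 + 0.0000 = 0.4419.

Power ≈ 0.442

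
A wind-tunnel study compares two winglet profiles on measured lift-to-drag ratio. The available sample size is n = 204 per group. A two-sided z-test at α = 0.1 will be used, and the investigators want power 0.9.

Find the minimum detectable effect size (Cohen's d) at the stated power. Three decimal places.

d ≈ 0.290

Need Φ(δ − 1.645) = 0.9, so δ = 1.645 + 1.282 = 2.926.
(Lower-tail contribution to power is negligible for δ > 0.)
δ = d·√(n/2) ⇒ d = δ/√(n/2) = 2.926/√(204/2) = 0.2898.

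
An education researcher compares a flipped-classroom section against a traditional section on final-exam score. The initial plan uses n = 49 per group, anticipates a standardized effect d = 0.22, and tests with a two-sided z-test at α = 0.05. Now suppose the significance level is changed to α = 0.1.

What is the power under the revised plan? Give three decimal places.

δ = d·√(n/2) = 0.22 × √(49/2) = 1.0889 (unchanged). New critical value: z_{0.05} = 1.645.
Revised power = Φ(δ − 1.645) + Φ(−δ − 1.645) = Φ(-0.556) + Φ(-2.734) = 0.2891 + 0.0031 = 0.2923.

Power ≈ 0.292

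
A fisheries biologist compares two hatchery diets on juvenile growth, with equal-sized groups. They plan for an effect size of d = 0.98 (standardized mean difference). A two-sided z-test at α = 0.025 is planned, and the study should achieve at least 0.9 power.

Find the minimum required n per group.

For power 0.9 need Φ(δ − z_{0.0125}) = 0.9, so δ = z_{0.0125} + z_{0.10} = 2.241 + 1.282 = 3.523.
(The Φ(−δ − z_{α/2}) term is vanishingly small for δ > 0 and is dropped in the standard sample-size formula.)
δ = d·√(n/2) ⇒ n = 2(δ/d)² = 2 × (3.523 / 0.98)² = 25.85.
Round up to the next whole unit.

n = 26 per group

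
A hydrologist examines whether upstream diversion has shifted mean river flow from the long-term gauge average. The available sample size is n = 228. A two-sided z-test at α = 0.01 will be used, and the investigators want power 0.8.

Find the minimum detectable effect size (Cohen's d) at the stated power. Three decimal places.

Need Φ(δ − 2.576) = 0.8, so δ = 2.576 + 0.842 = 3.417.
(The second rejection-region term Φ(−δ − z_{α/2}) is negligible and dropped.)
δ = d·√n ⇒ d = δ/√n = 3.417/√228 = 0.2263.

d ≈ 0.226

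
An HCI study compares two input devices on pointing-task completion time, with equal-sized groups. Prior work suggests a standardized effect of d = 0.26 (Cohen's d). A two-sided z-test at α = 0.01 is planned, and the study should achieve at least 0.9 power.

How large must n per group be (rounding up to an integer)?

n = 441 per group

Set Φ(δ − 2.576) = 0.9; then δ − 2.576 = Φ⁻¹(0.9) = 1.282, giving δ = 3.857.
(For δ > 0 the lower-tail rejection region contributes negligibly to power, so the one-term inversion is standard.)
δ = d·√(n/2) ⇒ n = 2(δ/d)² = 2 × (3.857 / 0.26)² = 440.22.
Round up to the next whole unit.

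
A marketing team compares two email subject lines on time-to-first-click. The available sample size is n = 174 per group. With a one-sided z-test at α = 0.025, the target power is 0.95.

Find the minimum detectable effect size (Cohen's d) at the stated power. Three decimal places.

d ≈ 0.386

Required noncentrality: δ = z_{0.025} + z_{0.05} = 1.960 + 1.645 = 3.605.
δ = d·√(n/2) ⇒ d = δ/√(n/2) = 3.605/√(174/2) = 0.3865.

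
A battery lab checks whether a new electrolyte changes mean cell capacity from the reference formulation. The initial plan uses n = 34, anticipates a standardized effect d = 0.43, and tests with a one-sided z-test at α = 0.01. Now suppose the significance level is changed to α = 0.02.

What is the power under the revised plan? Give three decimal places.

Power ≈ 0.675

δ = d·√n = 0.43 × √34 = 2.5073 (unchanged). New critical value: z_{0.02} = 2.054.
Revised power = Φ(δ − 2.054) = Φ(0.454) = 0.6749.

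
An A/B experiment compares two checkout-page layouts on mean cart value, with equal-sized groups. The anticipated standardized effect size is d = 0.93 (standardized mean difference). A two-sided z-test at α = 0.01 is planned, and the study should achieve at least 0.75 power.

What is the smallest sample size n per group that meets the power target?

Set Φ(δ − 2.576) = 0.75; then δ − 2.576 = Φ⁻¹(0.75) = 0.674, giving δ = 3.250.
(For δ > 0 the lower-tail rejection region contributes negligibly to power, so the one-term inversion is standard.)
δ = d·√(n/2) ⇒ n = 2(δ/d)² = 2 × (3.250 / 0.93)² = 24.43.
Rounding up, n = 25 per group.

n = 25 per group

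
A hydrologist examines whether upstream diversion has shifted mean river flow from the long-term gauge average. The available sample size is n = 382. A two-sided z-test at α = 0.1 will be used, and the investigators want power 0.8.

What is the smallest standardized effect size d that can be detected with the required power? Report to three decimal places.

d ≈ 0.127

Need Φ(δ − 1.645) = 0.8, so δ = 1.645 + 0.842 = 2.486.
(Lower-tail contribution to power is negligible for δ > 0.)
δ = d·√n ⇒ d = δ/√n = 2.486/√382 = 0.1272.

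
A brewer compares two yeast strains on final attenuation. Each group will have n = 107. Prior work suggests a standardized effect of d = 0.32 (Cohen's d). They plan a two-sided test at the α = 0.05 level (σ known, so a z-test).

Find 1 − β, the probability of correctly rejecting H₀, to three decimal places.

Power ≈ 0.648

Noncentrality parameter: δ = d·√(n/2) = 0.32 × √(107/2) = 2.3406
Critical value for a two-sided test at α = 0.05: z_{α/2} = 1.960.
Power = Φ(δ − 1.960) + Φ(−δ − 1.960) = Φ(0.381) + Φ(-4.301) = 0.6483 + 0.0000 = 0.6483.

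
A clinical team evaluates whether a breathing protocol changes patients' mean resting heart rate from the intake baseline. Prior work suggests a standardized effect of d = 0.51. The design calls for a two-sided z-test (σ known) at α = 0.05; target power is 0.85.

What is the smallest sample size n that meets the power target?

For power 0.85 need Φ(δ − z_{0.025}) = 0.85, so δ = z_{0.025} + z_{0.15} = 1.960 + 1.036 = 2.996.
(Ignoring the negligible lower-tail rejection probability gives the usual closed-form inversion.)
δ = d·√n ⇒ n = (δ/d)² = (2.996 / 0.51)² = 34.52.
Rounding up, n = 35.

n = 35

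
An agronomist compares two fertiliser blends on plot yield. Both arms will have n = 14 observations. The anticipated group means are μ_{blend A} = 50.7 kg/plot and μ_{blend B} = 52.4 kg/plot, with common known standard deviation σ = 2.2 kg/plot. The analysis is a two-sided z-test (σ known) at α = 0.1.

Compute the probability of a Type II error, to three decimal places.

β ≈ 0.345

Standardized effect: d = |μ_{blend A} − μ_{blend B}| / σ = |50.7 − 52.4| / 2.2 = 0.7727
Noncentrality parameter: δ = d·√(n/2) = 0.7727 × √(14/2) = 2.0444
Critical value for a two-sided test at α = 0.1: z_{α/2} = 1.645.
Power = Φ(δ − 1.645) + Φ(−δ − 1.645) = Φ(0.400) + Φ(-3.689) = 0.6553 + 0.0001 = 0.6554.
Type II error: β = 1 − power = 1 − 0.6554 = 0.3446.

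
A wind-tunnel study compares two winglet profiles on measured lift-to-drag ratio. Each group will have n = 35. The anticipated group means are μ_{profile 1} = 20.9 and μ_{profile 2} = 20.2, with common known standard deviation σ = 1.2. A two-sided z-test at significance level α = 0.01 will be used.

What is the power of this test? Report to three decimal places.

Power ≈ 0.446

Standardized effect: d = |μ_{profile 1} − μ_{profile 2}| / σ = |20.9 − 20.2| / 1.2 = 0.5833
Noncentrality parameter: δ = d·√(n/2) = 0.5833 × √(35/2) = 2.4403
Critical value for a two-sided test at α = 0.01: z_{α/2} = 2.576.
Power = Φ(δ − 2.576) + Φ(−δ − 2.576) = Φ(-0.136) + Φ(-5.016) = 0.4461 + 0.0000 = 0.4461.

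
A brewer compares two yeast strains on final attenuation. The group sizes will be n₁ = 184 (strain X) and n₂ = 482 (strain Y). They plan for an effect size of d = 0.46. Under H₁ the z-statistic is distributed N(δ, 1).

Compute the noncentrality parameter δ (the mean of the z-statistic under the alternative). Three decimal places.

δ = d / √(1/n₁ + 1/n₂) = 0.46 / √(1/184 + 1/482) = 5.3083

δ ≈ 5.308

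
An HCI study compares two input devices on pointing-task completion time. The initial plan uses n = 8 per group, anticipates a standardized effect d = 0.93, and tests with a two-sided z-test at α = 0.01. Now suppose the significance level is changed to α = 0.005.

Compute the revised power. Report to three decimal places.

δ = d·√(n/2) = 0.93 × √(8/2) = 1.8600 (unchanged). New critical value: z_{0.0025} = 2.807.
Revised power = Φ(δ − 2.807) + Φ(−δ − 2.807) = Φ(-0.947) + Φ(-4.667) = 0.1718 + 0.0000 = 0.1718.

Power ≈ 0.172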